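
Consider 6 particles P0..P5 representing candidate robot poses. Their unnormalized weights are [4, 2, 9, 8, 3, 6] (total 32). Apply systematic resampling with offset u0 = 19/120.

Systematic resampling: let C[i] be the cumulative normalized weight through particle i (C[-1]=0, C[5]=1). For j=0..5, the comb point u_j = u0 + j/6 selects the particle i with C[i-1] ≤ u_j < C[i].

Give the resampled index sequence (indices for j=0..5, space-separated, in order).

1 2 3 3 5 5

C = [1/8, 3/16, 15/32, 23/32, 13/16, 1]
j=0: u_0=19/120 ∈ [1/8, 3/16) → index 1
j=1: u_1=13/40 ∈ [3/16, 15/32) → index 2
j=2: u_2=59/120 ∈ [15/32, 23/32) → index 3
j=3: u_3=79/120 ∈ [15/32, 23/32) → index 3
j=4: u_4=33/40 ∈ [13/16, 1) → index 5
j=5: u_5=119/120 ∈ [13/16, 1) → index 5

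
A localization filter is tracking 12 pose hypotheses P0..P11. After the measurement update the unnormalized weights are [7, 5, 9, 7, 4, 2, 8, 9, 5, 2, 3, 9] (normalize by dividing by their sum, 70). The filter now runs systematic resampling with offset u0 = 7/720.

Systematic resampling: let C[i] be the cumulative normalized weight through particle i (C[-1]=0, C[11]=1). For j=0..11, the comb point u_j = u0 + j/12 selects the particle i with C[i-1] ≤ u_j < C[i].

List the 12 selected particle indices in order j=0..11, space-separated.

C = [1/10, 6/35, 3/10, 2/5, 16/35, 17/35, 3/5, 51/70, 4/5, 29/35, 61/70, 1]
j=0: u_0=7/720 ∈ [0, 1/10) → index 0
j=1: u_1=67/720 ∈ [0, 1/10) → index 0
j=2: u_2=127/720 ∈ [6/35, 3/10) → index 2
j=3: u_3=187/720 ∈ [6/35, 3/10) → index 2
j=4: u_4=247/720 ∈ [3/10, 2/5) → index 3
j=5: u_5=307/720 ∈ [2/5, 16/35) → index 4
j=6: u_6=367/720 ∈ [17/35, 3/5) → index 6
j=7: u_7=427/720 ∈ [17/35, 3/5) → index 6
j=8: u_8=487/720 ∈ [3/5, 51/70) → index 7
j=9: u_9=547/720 ∈ [51/70, 4/5) → index 8
j=10: u_10=607/720 ∈ [29/35, 61/70) → index 10
j=11: u_11=667/720 ∈ [61/70, 1) → index 11

0 0 2 2 3 4 6 6 7 8 10 11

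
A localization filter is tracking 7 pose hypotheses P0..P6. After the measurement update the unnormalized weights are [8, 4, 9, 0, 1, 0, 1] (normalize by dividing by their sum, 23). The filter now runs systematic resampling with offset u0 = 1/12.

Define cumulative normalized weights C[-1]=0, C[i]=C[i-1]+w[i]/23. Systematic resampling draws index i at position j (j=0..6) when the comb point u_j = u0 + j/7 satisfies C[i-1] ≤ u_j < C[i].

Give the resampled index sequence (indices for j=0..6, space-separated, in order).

C = [8/23, 12/23, 21/23, 21/23, 22/23, 22/23, 1]
j=0: u_0=1/12 ∈ [0, 8/23) → index 0
j=1: u_1=19/84 ∈ [0, 8/23) → index 0
j=2: u_2=31/84 ∈ [8/23, 12/23) → index 1
j=3: u_3=43/84 ∈ [8/23, 12/23) → index 1
j=4: u_4=55/84 ∈ [12/23, 21/23) → index 2
j=5: u_5=67/84 ∈ [12/23, 21/23) → index 2
j=6: u_6=79/84 ∈ [21/23, 22/23) → index 4

0 0 1 1 2 2 4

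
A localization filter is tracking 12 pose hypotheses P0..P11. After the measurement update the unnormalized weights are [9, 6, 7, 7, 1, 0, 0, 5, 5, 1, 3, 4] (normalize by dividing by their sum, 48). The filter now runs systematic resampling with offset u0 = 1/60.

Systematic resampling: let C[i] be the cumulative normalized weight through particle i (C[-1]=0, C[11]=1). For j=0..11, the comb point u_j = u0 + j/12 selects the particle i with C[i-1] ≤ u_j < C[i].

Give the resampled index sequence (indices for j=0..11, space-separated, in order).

C = [3/16, 5/16, 11/24, 29/48, 5/8, 5/8, 5/8, 35/48, 5/6, 41/48, 11/12, 1]
j=0: u_0=1/60 ∈ [0, 3/16) → index 0
j=1: u_1=1/10 ∈ [0, 3/16) → index 0
j=2: u_2=11/60 ∈ [0, 3/16) → index 0
j=3: u_3=4/15 ∈ [3/16, 5/16) → index 1
j=4: u_4=7/20 ∈ [5/16, 11/24) → index 2
j=5: u_5=13/30 ∈ [5/16, 11/24) → index 2
j=6: u_6=31/60 ∈ [11/24, 29/48) → index 3
j=7: u_7=3/5 ∈ [11/24, 29/48) → index 3
j=8: u_8=41/60 ∈ [5/8, 35/48) → index 7
j=9: u_9=23/30 ∈ [35/48, 5/6) → index 8
j=10: u_10=17/20 ∈ [5/6, 41/48) → index 9
j=11: u_11=14/15 ∈ [11/12, 1) → index 11

0 0 0 1 2 2 3 3 7 8 9 11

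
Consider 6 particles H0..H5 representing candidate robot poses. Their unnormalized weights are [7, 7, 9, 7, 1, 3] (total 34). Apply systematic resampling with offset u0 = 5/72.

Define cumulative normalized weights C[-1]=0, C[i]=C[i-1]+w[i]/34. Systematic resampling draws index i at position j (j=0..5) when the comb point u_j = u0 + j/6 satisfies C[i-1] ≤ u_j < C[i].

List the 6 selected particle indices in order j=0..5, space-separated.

C = [7/34, 7/17, 23/34, 15/17, 31/34, 1]
j=0: u_0=5/72 ∈ [0, 7/34) → index 0
j=1: u_1=17/72 ∈ [7/34, 7/17) → index 1
j=2: u_2=29/72 ∈ [7/34, 7/17) → index 1
j=3: u_3=41/72 ∈ [7/17, 23/34) → index 2
j=4: u_4=53/72 ∈ [23/34, 15/17) → index 3
j=5: u_5=65/72 ∈ [15/17, 31/34) → index 4

0 1 1 2 3 4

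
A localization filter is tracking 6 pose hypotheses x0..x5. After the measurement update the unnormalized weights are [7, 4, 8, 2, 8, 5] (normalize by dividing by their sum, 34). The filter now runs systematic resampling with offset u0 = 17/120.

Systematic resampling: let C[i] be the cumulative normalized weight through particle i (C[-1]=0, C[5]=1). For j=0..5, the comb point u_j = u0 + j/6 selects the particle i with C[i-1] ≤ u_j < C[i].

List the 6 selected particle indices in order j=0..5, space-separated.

0 1 2 4 4 5

C = [7/34, 11/34, 19/34, 21/34, 29/34, 1]
j=0: u_0=17/120 ∈ [0, 7/34) → index 0
j=1: u_1=37/120 ∈ [7/34, 11/34) → index 1
j=2: u_2=19/40 ∈ [11/34, 19/34) → index 2
j=3: u_3=77/120 ∈ [21/34, 29/34) → index 4
j=4: u_4=97/120 ∈ [21/34, 29/34) → index 4
j=5: u_5=39/40 ∈ [29/34, 1) → index 5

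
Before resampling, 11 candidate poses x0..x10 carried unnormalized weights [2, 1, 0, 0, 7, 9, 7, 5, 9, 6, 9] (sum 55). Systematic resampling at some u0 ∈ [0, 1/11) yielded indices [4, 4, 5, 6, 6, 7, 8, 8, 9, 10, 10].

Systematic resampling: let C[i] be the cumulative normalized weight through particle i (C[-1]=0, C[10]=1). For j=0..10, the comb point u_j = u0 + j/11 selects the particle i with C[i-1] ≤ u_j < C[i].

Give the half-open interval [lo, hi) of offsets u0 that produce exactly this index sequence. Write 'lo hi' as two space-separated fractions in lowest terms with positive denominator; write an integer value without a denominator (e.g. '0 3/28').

C = [2/55, 3/55, 3/55, 3/55, 2/11, 19/55, 26/55, 31/55, 8/11, 46/55, 1]
j=0 picked index 4: u0 ∈ [3/55, 2/11)
j=1 picked index 4: u0 ∈ [-2/55, 1/11)
j=2 picked index 5: u0 ∈ [0, 9/55)
j=3 picked index 6: u0 ∈ [4/55, 1/5)
j=4 picked index 6: u0 ∈ [-1/55, 6/55)
j=5 picked index 7: u0 ∈ [1/55, 6/55)
j=6 picked index 8: u0 ∈ [1/55, 2/11)
j=7 picked index 8: u0 ∈ [-4/55, 1/11)
j=8 picked index 9: u0 ∈ [0, 6/55)
j=9 picked index 10: u0 ∈ [1/55, 2/11)
j=10 picked index 10: u0 ∈ [-4/55, 1/11)
intersection: [4/55, 1/11)

4/55 1/11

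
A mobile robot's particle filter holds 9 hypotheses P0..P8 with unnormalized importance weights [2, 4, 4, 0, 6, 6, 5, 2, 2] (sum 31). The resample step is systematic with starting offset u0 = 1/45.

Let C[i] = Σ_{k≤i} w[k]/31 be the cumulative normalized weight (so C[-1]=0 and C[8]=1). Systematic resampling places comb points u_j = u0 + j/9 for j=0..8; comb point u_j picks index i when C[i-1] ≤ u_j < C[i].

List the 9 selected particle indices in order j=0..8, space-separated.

0 1 2 4 4 5 5 6 7

C = [2/31, 6/31, 10/31, 10/31, 16/31, 22/31, 27/31, 29/31, 1]
j=0: u_0=1/45 ∈ [0, 2/31) → index 0
j=1: u_1=2/15 ∈ [2/31, 6/31) → index 1
j=2: u_2=11/45 ∈ [6/31, 10/31) → index 2
j=3: u_3=16/45 ∈ [10/31, 16/31) → index 4
j=4: u_4=7/15 ∈ [10/31, 16/31) → index 4
j=5: u_5=26/45 ∈ [16/31, 22/31) → index 5
j=6: u_6=31/45 ∈ [16/31, 22/31) → index 5
j=7: u_7=4/5 ∈ [22/31, 27/31) → index 6
j=8: u_8=41/45 ∈ [27/31, 29/31) → index 7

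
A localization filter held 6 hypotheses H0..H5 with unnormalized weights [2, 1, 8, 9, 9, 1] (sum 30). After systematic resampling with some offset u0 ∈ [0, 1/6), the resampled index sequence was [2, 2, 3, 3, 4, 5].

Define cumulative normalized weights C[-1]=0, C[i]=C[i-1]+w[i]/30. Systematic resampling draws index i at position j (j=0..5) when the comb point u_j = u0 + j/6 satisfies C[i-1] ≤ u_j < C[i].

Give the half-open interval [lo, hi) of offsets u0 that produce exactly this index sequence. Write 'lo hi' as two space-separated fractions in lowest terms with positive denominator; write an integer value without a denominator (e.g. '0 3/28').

C = [1/15, 1/10, 11/30, 2/3, 29/30, 1]
j=0 picked index 2: u0 ∈ [1/10, 11/30)
j=1 picked index 2: u0 ∈ [-1/15, 1/5)
j=2 picked index 3: u0 ∈ [1/30, 1/3)
j=3 picked index 3: u0 ∈ [-2/15, 1/6)
j=4 picked index 4: u0 ∈ [0, 3/10)
j=5 picked index 5: u0 ∈ [2/15, 1/6)
intersection: [2/15, 1/6)

2/15 1/6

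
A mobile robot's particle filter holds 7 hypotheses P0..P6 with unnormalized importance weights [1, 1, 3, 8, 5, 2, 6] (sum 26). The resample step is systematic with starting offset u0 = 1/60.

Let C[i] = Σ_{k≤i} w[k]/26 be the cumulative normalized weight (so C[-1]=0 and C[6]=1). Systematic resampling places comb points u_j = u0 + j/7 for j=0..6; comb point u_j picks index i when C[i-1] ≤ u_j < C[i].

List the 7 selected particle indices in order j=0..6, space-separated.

C = [1/26, 1/13, 5/26, 1/2, 9/13, 10/13, 1]
j=0: u_0=1/60 ∈ [0, 1/26) → index 0
j=1: u_1=67/420 ∈ [1/13, 5/26) → index 2
j=2: u_2=127/420 ∈ [5/26, 1/2) → index 3
j=3: u_3=187/420 ∈ [5/26, 1/2) → index 3
j=4: u_4=247/420 ∈ [1/2, 9/13) → index 4
j=5: u_5=307/420 ∈ [9/13, 10/13) → index 5
j=6: u_6=367/420 ∈ [10/13, 1) → index 6

0 2 3 3 4 5 6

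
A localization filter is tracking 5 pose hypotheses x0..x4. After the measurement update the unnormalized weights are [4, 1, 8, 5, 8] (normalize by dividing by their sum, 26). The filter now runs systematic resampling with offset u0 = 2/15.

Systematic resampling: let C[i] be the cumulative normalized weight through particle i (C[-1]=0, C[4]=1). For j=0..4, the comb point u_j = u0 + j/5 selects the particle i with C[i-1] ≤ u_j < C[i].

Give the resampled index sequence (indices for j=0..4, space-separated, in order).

C = [2/13, 5/26, 1/2, 9/13, 1]
j=0: u_0=2/15 ∈ [0, 2/13) → index 0
j=1: u_1=1/3 ∈ [5/26, 1/2) → index 2
j=2: u_2=8/15 ∈ [1/2, 9/13) → index 3
j=3: u_3=11/15 ∈ [9/13, 1) → index 4
j=4: u_4=14/15 ∈ [9/13, 1) → index 4

0 2 3 4 4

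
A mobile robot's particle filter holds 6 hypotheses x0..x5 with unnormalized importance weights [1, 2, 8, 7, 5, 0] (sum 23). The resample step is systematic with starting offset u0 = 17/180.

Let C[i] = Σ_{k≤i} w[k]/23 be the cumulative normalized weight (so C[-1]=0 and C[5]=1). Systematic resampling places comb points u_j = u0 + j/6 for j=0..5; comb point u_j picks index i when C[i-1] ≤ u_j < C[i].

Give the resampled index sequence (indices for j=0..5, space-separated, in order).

1 2 2 3 3 4

C = [1/23, 3/23, 11/23, 18/23, 1, 1]
j=0: u_0=17/180 ∈ [1/23, 3/23) → index 1
j=1: u_1=47/180 ∈ [3/23, 11/23) → index 2
j=2: u_2=77/180 ∈ [3/23, 11/23) → index 2
j=3: u_3=107/180 ∈ [11/23, 18/23) → index 3
j=4: u_4=137/180 ∈ [11/23, 18/23) → index 3
j=5: u_5=167/180 ∈ [18/23, 1) → index 4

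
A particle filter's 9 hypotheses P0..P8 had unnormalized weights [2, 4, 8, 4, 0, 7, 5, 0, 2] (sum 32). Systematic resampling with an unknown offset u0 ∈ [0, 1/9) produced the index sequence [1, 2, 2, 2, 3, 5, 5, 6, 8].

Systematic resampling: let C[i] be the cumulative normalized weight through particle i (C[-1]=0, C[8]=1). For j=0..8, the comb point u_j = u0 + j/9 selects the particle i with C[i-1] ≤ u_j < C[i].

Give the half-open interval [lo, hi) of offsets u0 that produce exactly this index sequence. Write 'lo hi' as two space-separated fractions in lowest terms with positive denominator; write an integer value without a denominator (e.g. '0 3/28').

11/144 5/48

C = [1/16, 3/16, 7/16, 9/16, 9/16, 25/32, 15/16, 15/16, 1]
j=0 picked index 1: u0 ∈ [1/16, 3/16)
j=1 picked index 2: u0 ∈ [11/144, 47/144)
j=2 picked index 2: u0 ∈ [-5/144, 31/144)
j=3 picked index 2: u0 ∈ [-7/48, 5/48)
j=4 picked index 3: u0 ∈ [-1/144, 17/144)
j=5 picked index 5: u0 ∈ [1/144, 65/288)
j=6 picked index 5: u0 ∈ [-5/48, 11/96)
j=7 picked index 6: u0 ∈ [1/288, 23/144)
j=8 picked index 8: u0 ∈ [7/144, 1/9)
intersection: [11/144, 5/48)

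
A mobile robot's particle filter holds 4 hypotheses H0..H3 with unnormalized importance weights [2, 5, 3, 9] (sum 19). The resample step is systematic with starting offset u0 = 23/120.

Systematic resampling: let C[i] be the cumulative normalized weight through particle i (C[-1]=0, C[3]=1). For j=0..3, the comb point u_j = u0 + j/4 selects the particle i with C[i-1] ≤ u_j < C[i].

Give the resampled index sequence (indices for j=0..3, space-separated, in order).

1 2 3 3

C = [2/19, 7/19, 10/19, 1]
j=0: u_0=23/120 ∈ [2/19, 7/19) → index 1
j=1: u_1=53/120 ∈ [7/19, 10/19) → index 2
j=2: u_2=83/120 ∈ [10/19, 1) → index 3
j=3: u_3=113/120 ∈ [10/19, 1) → index 3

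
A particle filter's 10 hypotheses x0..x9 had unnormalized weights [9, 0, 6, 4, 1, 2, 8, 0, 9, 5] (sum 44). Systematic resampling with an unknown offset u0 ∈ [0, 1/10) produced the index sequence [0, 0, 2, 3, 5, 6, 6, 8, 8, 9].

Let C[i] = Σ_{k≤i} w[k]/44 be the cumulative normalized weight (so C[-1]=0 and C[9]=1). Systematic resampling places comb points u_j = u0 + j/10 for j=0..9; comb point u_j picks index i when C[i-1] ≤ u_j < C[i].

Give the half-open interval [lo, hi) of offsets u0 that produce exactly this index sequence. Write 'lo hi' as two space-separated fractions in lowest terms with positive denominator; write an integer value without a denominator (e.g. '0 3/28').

3/55 9/110

C = [9/44, 9/44, 15/44, 19/44, 5/11, 1/2, 15/22, 15/22, 39/44, 1]
j=0 picked index 0: u0 ∈ [0, 9/44)
j=1 picked index 0: u0 ∈ [-1/10, 23/220)
j=2 picked index 2: u0 ∈ [1/220, 31/220)
j=3 picked index 3: u0 ∈ [9/220, 29/220)
j=4 picked index 5: u0 ∈ [3/55, 1/10)
j=5 picked index 6: u0 ∈ [0, 2/11)
j=6 picked index 6: u0 ∈ [-1/10, 9/110)
j=7 picked index 8: u0 ∈ [-1/55, 41/220)
j=8 picked index 8: u0 ∈ [-13/110, 19/220)
j=9 picked index 9: u0 ∈ [-3/220, 1/10)
intersection: [3/55, 9/110)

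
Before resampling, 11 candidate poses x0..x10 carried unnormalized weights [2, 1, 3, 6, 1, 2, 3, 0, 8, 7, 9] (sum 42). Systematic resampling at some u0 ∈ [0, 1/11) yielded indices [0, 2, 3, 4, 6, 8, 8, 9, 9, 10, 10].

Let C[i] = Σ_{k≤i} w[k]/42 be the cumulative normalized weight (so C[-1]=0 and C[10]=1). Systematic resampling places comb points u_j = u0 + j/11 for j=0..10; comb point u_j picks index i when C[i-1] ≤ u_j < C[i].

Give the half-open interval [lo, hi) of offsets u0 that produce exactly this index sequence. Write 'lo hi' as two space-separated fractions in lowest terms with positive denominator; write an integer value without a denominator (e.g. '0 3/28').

1/77 17/462

C = [1/21, 1/14, 1/7, 2/7, 13/42, 5/14, 3/7, 3/7, 13/21, 11/14, 1]
j=0 picked index 0: u0 ∈ [0, 1/21)
j=1 picked index 2: u0 ∈ [-3/154, 4/77)
j=2 picked index 3: u0 ∈ [-3/77, 8/77)
j=3 picked index 4: u0 ∈ [1/77, 17/462)
j=4 picked index 6: u0 ∈ [-1/154, 5/77)
j=5 picked index 8: u0 ∈ [-2/77, 38/231)
j=6 picked index 8: u0 ∈ [-9/77, 17/231)
j=7 picked index 9: u0 ∈ [-4/231, 23/154)
j=8 picked index 9: u0 ∈ [-25/231, 9/154)
j=9 picked index 10: u0 ∈ [-5/154, 2/11)
j=10 picked index 10: u0 ∈ [-19/154, 1/11)
intersection: [1/77, 17/462)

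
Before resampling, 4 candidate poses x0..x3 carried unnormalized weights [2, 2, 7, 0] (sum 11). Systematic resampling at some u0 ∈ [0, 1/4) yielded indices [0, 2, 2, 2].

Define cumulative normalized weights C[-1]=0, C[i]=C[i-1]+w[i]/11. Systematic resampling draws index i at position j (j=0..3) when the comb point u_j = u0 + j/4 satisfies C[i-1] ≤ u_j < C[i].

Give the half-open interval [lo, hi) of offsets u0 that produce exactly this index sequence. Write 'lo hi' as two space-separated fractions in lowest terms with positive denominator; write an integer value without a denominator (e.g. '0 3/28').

C = [2/11, 4/11, 1, 1]
j=0 picked index 0: u0 ∈ [0, 2/11)
j=1 picked index 2: u0 ∈ [5/44, 3/4)
j=2 picked index 2: u0 ∈ [-3/22, 1/2)
j=3 picked index 2: u0 ∈ [-17/44, 1/4)
intersection: [5/44, 2/11)

5/44 2/11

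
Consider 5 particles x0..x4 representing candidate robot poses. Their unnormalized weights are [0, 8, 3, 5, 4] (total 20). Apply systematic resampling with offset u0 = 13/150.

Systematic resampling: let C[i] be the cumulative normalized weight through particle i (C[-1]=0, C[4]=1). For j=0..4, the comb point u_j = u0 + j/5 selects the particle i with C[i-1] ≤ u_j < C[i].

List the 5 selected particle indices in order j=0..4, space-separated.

1 1 2 3 4

C = [0, 2/5, 11/20, 4/5, 1]
j=0: u_0=13/150 ∈ [0, 2/5) → index 1
j=1: u_1=43/150 ∈ [0, 2/5) → index 1
j=2: u_2=73/150 ∈ [2/5, 11/20) → index 2
j=3: u_3=103/150 ∈ [11/20, 4/5) → index 3
j=4: u_4=133/150 ∈ [4/5, 1) → index 4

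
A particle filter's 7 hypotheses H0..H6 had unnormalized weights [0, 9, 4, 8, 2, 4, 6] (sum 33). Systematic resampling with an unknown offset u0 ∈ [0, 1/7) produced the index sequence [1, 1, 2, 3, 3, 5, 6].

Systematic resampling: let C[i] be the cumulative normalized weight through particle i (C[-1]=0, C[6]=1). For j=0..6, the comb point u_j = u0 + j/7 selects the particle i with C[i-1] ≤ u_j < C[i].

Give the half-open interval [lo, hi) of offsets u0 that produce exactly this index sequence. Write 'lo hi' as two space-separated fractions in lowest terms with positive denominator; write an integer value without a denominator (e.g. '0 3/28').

0 5/77

C = [0, 3/11, 13/33, 7/11, 23/33, 9/11, 1]
j=0 picked index 1: u0 ∈ [0, 3/11)
j=1 picked index 1: u0 ∈ [-1/7, 10/77)
j=2 picked index 2: u0 ∈ [-1/77, 25/231)
j=3 picked index 3: u0 ∈ [-8/231, 16/77)
j=4 picked index 3: u0 ∈ [-41/231, 5/77)
j=5 picked index 5: u0 ∈ [-4/231, 8/77)
j=6 picked index 6: u0 ∈ [-3/77, 1/7)
intersection: [0, 5/77)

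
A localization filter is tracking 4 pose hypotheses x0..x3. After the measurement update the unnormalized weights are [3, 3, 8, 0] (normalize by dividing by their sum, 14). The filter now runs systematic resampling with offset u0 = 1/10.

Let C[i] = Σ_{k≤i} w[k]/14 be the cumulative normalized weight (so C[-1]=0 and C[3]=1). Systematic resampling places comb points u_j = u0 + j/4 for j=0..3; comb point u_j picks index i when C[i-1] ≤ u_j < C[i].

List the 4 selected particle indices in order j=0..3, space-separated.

C = [3/14, 3/7, 1, 1]
j=0: u_0=1/10 ∈ [0, 3/14) → index 0
j=1: u_1=7/20 ∈ [3/14, 3/7) → index 1
j=2: u_2=3/5 ∈ [3/7, 1) → index 2
j=3: u_3=17/20 ∈ [3/7, 1) → index 2

0 1 2 2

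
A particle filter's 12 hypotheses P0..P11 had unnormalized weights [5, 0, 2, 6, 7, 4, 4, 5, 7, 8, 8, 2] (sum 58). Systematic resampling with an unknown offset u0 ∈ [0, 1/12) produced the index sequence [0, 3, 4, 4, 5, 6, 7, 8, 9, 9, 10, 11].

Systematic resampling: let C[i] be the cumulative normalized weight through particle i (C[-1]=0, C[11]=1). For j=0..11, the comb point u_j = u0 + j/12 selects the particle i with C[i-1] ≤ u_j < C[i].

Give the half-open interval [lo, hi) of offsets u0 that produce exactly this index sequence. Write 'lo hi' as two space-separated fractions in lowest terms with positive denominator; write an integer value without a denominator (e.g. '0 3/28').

5/87 23/348

C = [5/58, 5/58, 7/58, 13/58, 10/29, 12/29, 14/29, 33/58, 20/29, 24/29, 28/29, 1]
j=0 picked index 0: u0 ∈ [0, 5/58)
j=1 picked index 3: u0 ∈ [13/348, 49/348)
j=2 picked index 4: u0 ∈ [5/87, 31/174)
j=3 picked index 4: u0 ∈ [-3/116, 11/116)
j=4 picked index 5: u0 ∈ [1/87, 7/87)
j=5 picked index 6: u0 ∈ [-1/348, 23/348)
j=6 picked index 7: u0 ∈ [-1/58, 2/29)
j=7 picked index 8: u0 ∈ [-5/348, 37/348)
j=8 picked index 9: u0 ∈ [2/87, 14/87)
j=9 picked index 9: u0 ∈ [-7/116, 9/116)
j=10 picked index 10: u0 ∈ [-1/174, 23/174)
j=11 picked index 11: u0 ∈ [17/348, 1/12)
intersection: [5/87, 23/348)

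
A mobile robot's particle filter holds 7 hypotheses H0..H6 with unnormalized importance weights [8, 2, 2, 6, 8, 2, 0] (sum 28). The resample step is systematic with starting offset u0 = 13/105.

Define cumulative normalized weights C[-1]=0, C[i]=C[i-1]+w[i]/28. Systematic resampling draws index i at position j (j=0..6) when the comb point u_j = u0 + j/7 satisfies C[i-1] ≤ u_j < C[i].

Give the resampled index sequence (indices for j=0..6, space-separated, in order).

C = [2/7, 5/14, 3/7, 9/14, 13/14, 1, 1]
j=0: u_0=13/105 ∈ [0, 2/7) → index 0
j=1: u_1=4/15 ∈ [0, 2/7) → index 0
j=2: u_2=43/105 ∈ [5/14, 3/7) → index 2
j=3: u_3=58/105 ∈ [3/7, 9/14) → index 3
j=4: u_4=73/105 ∈ [9/14, 13/14) → index 4
j=5: u_5=88/105 ∈ [9/14, 13/14) → index 4
j=6: u_6=103/105 ∈ [13/14, 1) → index 5

0 0 2 3 4 4 5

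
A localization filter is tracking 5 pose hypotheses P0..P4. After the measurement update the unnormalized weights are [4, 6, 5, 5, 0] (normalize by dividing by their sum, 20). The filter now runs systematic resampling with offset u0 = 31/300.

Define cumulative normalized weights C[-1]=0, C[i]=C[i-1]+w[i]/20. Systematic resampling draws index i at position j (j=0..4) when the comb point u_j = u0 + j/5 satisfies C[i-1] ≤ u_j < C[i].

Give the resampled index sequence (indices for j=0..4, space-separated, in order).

0 1 2 2 3

C = [1/5, 1/2, 3/4, 1, 1]
j=0: u_0=31/300 ∈ [0, 1/5) → index 0
j=1: u_1=91/300 ∈ [1/5, 1/2) → index 1
j=2: u_2=151/300 ∈ [1/2, 3/4) → index 2
j=3: u_3=211/300 ∈ [1/2, 3/4) → index 2
j=4: u_4=271/300 ∈ [3/4, 1) → index 3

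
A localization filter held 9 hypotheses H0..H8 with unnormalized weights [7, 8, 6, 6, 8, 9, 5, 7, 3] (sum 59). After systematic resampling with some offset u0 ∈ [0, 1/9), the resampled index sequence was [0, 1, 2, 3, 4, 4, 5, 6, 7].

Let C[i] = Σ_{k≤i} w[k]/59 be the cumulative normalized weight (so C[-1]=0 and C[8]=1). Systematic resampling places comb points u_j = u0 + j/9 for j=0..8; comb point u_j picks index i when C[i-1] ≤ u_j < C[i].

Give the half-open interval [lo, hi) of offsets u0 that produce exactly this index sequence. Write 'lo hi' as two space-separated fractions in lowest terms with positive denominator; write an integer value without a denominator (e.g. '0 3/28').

C = [7/59, 15/59, 21/59, 27/59, 35/59, 44/59, 49/59, 56/59, 1]
j=0 picked index 0: u0 ∈ [0, 7/59)
j=1 picked index 1: u0 ∈ [4/531, 76/531)
j=2 picked index 2: u0 ∈ [17/531, 71/531)
j=3 picked index 3: u0 ∈ [4/177, 22/177)
j=4 picked index 4: u0 ∈ [7/531, 79/531)
j=5 picked index 4: u0 ∈ [-52/531, 20/531)
j=6 picked index 5: u0 ∈ [-13/177, 14/177)
j=7 picked index 6: u0 ∈ [-17/531, 28/531)
j=8 picked index 7: u0 ∈ [-31/531, 32/531)
intersection: [17/531, 20/531)

17/531 20/531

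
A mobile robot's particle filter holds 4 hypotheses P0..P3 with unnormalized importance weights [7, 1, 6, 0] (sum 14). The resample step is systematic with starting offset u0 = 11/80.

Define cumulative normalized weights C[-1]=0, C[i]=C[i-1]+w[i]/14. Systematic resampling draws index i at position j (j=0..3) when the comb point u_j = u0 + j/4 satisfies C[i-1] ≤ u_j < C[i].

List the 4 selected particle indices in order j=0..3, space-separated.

0 0 2 2

C = [1/2, 4/7, 1, 1]
j=0: u_0=11/80 ∈ [0, 1/2) → index 0
j=1: u_1=31/80 ∈ [0, 1/2) → index 0
j=2: u_2=51/80 ∈ [4/7, 1) → index 2
j=3: u_3=71/80 ∈ [4/7, 1) → index 2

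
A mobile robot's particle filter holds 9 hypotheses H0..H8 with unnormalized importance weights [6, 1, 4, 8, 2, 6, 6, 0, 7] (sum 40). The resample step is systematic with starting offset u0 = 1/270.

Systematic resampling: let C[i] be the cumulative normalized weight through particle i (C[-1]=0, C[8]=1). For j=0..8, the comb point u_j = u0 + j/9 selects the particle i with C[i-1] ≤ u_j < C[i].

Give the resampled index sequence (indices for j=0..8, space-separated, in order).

C = [3/20, 7/40, 11/40, 19/40, 21/40, 27/40, 33/40, 33/40, 1]
j=0: u_0=1/270 ∈ [0, 3/20) → index 0
j=1: u_1=31/270 ∈ [0, 3/20) → index 0
j=2: u_2=61/270 ∈ [7/40, 11/40) → index 2
j=3: u_3=91/270 ∈ [11/40, 19/40) → index 3
j=4: u_4=121/270 ∈ [11/40, 19/40) → index 3
j=5: u_5=151/270 ∈ [21/40, 27/40) → index 5
j=6: u_6=181/270 ∈ [21/40, 27/40) → index 5
j=7: u_7=211/270 ∈ [27/40, 33/40) → index 6
j=8: u_8=241/270 ∈ [33/40, 1) → index 8

0 0 2 3 3 5 5 6 8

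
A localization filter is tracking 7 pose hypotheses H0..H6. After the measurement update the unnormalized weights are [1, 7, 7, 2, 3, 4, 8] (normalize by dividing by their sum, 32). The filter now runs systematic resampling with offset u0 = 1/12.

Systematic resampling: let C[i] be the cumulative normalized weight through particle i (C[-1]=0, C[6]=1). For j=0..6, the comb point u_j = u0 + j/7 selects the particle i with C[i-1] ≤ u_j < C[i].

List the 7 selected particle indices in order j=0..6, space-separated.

1 1 2 3 5 6 6

C = [1/32, 1/4, 15/32, 17/32, 5/8, 3/4, 1]
j=0: u_0=1/12 ∈ [1/32, 1/4) → index 1
j=1: u_1=19/84 ∈ [1/32, 1/4) → index 1
j=2: u_2=31/84 ∈ [1/4, 15/32) → index 2
j=3: u_3=43/84 ∈ [15/32, 17/32) → index 3
j=4: u_4=55/84 ∈ [5/8, 3/4) → index 5
j=5: u_5=67/84 ∈ [3/4, 1) → index 6
j=6: u_6=79/84 ∈ [3/4, 1) → index 6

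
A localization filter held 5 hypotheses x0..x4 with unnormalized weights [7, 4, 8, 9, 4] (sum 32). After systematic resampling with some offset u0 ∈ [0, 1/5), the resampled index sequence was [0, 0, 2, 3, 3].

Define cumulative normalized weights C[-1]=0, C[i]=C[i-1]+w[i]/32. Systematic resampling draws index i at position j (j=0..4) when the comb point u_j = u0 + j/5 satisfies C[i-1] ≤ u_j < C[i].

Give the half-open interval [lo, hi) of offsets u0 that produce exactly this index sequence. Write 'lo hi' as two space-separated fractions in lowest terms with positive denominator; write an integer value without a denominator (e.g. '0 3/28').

C = [7/32, 11/32, 19/32, 7/8, 1]
j=0 picked index 0: u0 ∈ [0, 7/32)
j=1 picked index 0: u0 ∈ [-1/5, 3/160)
j=2 picked index 2: u0 ∈ [-9/160, 31/160)
j=3 picked index 3: u0 ∈ [-1/160, 11/40)
j=4 picked index 3: u0 ∈ [-33/160, 3/40)
intersection: [0, 3/160)

0 3/160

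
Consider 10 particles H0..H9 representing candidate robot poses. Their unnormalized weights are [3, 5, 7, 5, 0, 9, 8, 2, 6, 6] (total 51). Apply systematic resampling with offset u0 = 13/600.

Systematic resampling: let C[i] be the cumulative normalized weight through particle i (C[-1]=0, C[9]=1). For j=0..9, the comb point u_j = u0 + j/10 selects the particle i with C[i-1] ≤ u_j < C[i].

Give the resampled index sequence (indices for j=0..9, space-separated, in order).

C = [1/17, 8/51, 5/17, 20/51, 20/51, 29/51, 37/51, 13/17, 15/17, 1]
j=0: u_0=13/600 ∈ [0, 1/17) → index 0
j=1: u_1=73/600 ∈ [1/17, 8/51) → index 1
j=2: u_2=133/600 ∈ [8/51, 5/17) → index 2
j=3: u_3=193/600 ∈ [5/17, 20/51) → index 3
j=4: u_4=253/600 ∈ [20/51, 29/51) → index 5
j=5: u_5=313/600 ∈ [20/51, 29/51) → index 5
j=6: u_6=373/600 ∈ [29/51, 37/51) → index 6
j=7: u_7=433/600 ∈ [29/51, 37/51) → index 6
j=8: u_8=493/600 ∈ [13/17, 15/17) → index 8
j=9: u_9=553/600 ∈ [15/17, 1) → index 9

0 1 2 3 5 5 6 6 8 9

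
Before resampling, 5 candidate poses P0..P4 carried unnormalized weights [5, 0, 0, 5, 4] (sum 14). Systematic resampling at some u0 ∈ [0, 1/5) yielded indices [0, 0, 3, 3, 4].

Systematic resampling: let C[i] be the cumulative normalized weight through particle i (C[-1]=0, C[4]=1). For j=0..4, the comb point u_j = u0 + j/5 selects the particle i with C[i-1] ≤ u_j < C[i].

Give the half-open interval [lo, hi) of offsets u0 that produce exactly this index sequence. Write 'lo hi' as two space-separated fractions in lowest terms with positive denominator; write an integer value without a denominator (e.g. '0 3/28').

0 4/35

C = [5/14, 5/14, 5/14, 5/7, 1]
j=0 picked index 0: u0 ∈ [0, 5/14)
j=1 picked index 0: u0 ∈ [-1/5, 11/70)
j=2 picked index 3: u0 ∈ [-3/70, 11/35)
j=3 picked index 3: u0 ∈ [-17/70, 4/35)
j=4 picked index 4: u0 ∈ [-3/35, 1/5)
intersection: [0, 4/35)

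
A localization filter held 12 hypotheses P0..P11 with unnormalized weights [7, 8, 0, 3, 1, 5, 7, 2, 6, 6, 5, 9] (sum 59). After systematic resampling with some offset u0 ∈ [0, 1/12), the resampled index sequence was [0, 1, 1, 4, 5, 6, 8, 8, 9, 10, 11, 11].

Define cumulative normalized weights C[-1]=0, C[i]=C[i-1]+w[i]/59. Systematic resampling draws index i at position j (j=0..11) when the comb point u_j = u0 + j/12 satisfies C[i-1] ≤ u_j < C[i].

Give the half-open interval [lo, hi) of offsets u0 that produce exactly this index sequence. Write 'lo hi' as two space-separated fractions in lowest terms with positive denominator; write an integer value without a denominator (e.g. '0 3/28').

7/118 17/236

C = [7/59, 15/59, 15/59, 18/59, 19/59, 24/59, 31/59, 33/59, 39/59, 45/59, 50/59, 1]
j=0 picked index 0: u0 ∈ [0, 7/59)
j=1 picked index 1: u0 ∈ [25/708, 121/708)
j=2 picked index 1: u0 ∈ [-17/354, 31/354)
j=3 picked index 4: u0 ∈ [13/236, 17/236)
j=4 picked index 5: u0 ∈ [-2/177, 13/177)
j=5 picked index 6: u0 ∈ [-7/708, 77/708)
j=6 picked index 8: u0 ∈ [7/118, 19/118)
j=7 picked index 8: u0 ∈ [-17/708, 55/708)
j=8 picked index 9: u0 ∈ [-1/177, 17/177)
j=9 picked index 10: u0 ∈ [3/236, 23/236)
j=10 picked index 11: u0 ∈ [5/354, 1/6)
j=11 picked index 11: u0 ∈ [-49/708, 1/12)
intersection: [7/118, 17/236)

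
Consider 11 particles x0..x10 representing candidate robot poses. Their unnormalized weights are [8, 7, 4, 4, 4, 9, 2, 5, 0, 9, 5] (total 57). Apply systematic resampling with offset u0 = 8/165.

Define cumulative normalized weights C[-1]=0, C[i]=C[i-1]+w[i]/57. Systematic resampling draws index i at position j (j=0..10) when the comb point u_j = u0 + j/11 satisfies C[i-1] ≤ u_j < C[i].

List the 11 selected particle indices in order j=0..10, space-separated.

C = [8/57, 5/19, 1/3, 23/57, 9/19, 12/19, 2/3, 43/57, 43/57, 52/57, 1]
j=0: u_0=8/165 ∈ [0, 8/57) → index 0
j=1: u_1=23/165 ∈ [0, 8/57) → index 0
j=2: u_2=38/165 ∈ [8/57, 5/19) → index 1
j=3: u_3=53/165 ∈ [5/19, 1/3) → index 2
j=4: u_4=68/165 ∈ [23/57, 9/19) → index 4
j=5: u_5=83/165 ∈ [9/19, 12/19) → index 5
j=6: u_6=98/165 ∈ [9/19, 12/19) → index 5
j=7: u_7=113/165 ∈ [2/3, 43/57) → index 7
j=8: u_8=128/165 ∈ [43/57, 52/57) → index 9
j=9: u_9=13/15 ∈ [43/57, 52/57) → index 9
j=10: u_10=158/165 ∈ [52/57, 1) → index 10

0 0 1 2 4 5 5 7 9 9 10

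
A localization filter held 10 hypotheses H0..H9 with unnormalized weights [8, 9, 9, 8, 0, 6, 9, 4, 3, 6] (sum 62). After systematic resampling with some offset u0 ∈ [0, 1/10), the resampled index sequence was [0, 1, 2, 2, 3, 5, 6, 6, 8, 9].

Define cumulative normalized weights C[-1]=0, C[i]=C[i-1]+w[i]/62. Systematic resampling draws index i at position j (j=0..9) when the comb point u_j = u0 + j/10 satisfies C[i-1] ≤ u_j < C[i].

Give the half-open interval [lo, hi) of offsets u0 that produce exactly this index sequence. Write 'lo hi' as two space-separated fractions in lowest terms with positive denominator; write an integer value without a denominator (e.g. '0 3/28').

C = [4/31, 17/62, 13/31, 17/31, 17/31, 20/31, 49/62, 53/62, 28/31, 1]
j=0 picked index 0: u0 ∈ [0, 4/31)
j=1 picked index 1: u0 ∈ [9/310, 27/155)
j=2 picked index 2: u0 ∈ [23/310, 34/155)
j=3 picked index 2: u0 ∈ [-4/155, 37/310)
j=4 picked index 3: u0 ∈ [3/155, 23/155)
j=5 picked index 5: u0 ∈ [3/62, 9/62)
j=6 picked index 6: u0 ∈ [7/155, 59/310)
j=7 picked index 6: u0 ∈ [-17/310, 14/155)
j=8 picked index 8: u0 ∈ [17/310, 16/155)
j=9 picked index 9: u0 ∈ [1/310, 1/10)
intersection: [23/310, 14/155)

23/310 14/155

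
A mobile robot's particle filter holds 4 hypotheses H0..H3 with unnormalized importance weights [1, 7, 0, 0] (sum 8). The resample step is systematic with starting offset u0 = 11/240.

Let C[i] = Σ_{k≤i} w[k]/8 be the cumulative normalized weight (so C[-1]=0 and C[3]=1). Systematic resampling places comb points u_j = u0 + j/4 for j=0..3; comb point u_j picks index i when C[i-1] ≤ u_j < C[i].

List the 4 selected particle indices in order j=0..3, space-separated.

0 1 1 1

C = [1/8, 1, 1, 1]
j=0: u_0=11/240 ∈ [0, 1/8) → index 0
j=1: u_1=71/240 ∈ [1/8, 1) → index 1
j=2: u_2=131/240 ∈ [1/8, 1) → index 1
j=3: u_3=191/240 ∈ [1/8, 1) → index 1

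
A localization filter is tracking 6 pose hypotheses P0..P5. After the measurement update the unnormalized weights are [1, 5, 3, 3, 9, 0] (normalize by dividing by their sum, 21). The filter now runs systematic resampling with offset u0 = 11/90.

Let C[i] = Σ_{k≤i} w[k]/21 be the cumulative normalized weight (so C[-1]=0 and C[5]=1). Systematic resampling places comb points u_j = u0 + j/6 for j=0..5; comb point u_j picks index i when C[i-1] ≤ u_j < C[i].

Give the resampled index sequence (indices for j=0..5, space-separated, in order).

1 2 3 4 4 4

C = [1/21, 2/7, 3/7, 4/7, 1, 1]
j=0: u_0=11/90 ∈ [1/21, 2/7) → index 1
j=1: u_1=13/45 ∈ [2/7, 3/7) → index 2
j=2: u_2=41/90 ∈ [3/7, 4/7) → index 3
j=3: u_3=28/45 ∈ [4/7, 1) → index 4
j=4: u_4=71/90 ∈ [4/7, 1) → index 4
j=5: u_5=43/45 ∈ [4/7, 1) → index 4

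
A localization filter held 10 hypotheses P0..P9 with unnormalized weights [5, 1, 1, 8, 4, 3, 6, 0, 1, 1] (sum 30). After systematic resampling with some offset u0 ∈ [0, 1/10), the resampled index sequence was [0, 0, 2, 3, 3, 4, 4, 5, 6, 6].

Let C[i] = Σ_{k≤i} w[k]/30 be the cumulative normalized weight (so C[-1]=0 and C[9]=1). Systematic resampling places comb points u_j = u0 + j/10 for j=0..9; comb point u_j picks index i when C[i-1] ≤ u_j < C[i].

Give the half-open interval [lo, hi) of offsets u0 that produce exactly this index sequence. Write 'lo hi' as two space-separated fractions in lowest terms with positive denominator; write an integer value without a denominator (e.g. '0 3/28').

C = [1/6, 1/5, 7/30, 1/2, 19/30, 11/15, 14/15, 14/15, 29/30, 1]
j=0 picked index 0: u0 ∈ [0, 1/6)
j=1 picked index 0: u0 ∈ [-1/10, 1/15)
j=2 picked index 2: u0 ∈ [0, 1/30)
j=3 picked index 3: u0 ∈ [-1/15, 1/5)
j=4 picked index 3: u0 ∈ [-1/6, 1/10)
j=5 picked index 4: u0 ∈ [0, 2/15)
j=6 picked index 4: u0 ∈ [-1/10, 1/30)
j=7 picked index 5: u0 ∈ [-1/15, 1/30)
j=8 picked index 6: u0 ∈ [-1/15, 2/15)
j=9 picked index 6: u0 ∈ [-1/6, 1/30)
intersection: [0, 1/30)

0 1/30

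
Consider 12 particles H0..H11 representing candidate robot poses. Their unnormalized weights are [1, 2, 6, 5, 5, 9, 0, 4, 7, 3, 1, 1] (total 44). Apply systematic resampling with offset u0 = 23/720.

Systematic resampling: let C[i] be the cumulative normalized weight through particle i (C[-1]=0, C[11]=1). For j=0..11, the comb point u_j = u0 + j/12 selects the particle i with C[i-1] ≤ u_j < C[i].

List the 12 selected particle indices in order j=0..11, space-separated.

1 2 2 3 4 5 5 5 7 8 8 9

C = [1/44, 3/44, 9/44, 7/22, 19/44, 7/11, 7/11, 8/11, 39/44, 21/22, 43/44, 1]
j=0: u_0=23/720 ∈ [1/44, 3/44) → index 1
j=1: u_1=83/720 ∈ [3/44, 9/44) → index 2
j=2: u_2=143/720 ∈ [3/44, 9/44) → index 2
j=3: u_3=203/720 ∈ [9/44, 7/22) → index 3
j=4: u_4=263/720 ∈ [7/22, 19/44) → index 4
j=5: u_5=323/720 ∈ [19/44, 7/11) → index 5
j=6: u_6=383/720 ∈ [19/44, 7/11) → index 5
j=7: u_7=443/720 ∈ [19/44, 7/11) → index 5
j=8: u_8=503/720 ∈ [7/11, 8/11) → index 7
j=9: u_9=563/720 ∈ [8/11, 39/44) → index 8
j=10: u_10=623/720 ∈ [8/11, 39/44) → index 8
j=11: u_11=683/720 ∈ [39/44, 21/22) → index 9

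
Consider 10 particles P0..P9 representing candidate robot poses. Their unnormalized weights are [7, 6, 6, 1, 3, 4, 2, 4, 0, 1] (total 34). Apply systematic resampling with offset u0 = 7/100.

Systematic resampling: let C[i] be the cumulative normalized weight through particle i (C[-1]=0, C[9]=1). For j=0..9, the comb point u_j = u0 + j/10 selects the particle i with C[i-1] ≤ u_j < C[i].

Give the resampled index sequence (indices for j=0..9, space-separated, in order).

C = [7/34, 13/34, 19/34, 10/17, 23/34, 27/34, 29/34, 33/34, 33/34, 1]
j=0: u_0=7/100 ∈ [0, 7/34) → index 0
j=1: u_1=17/100 ∈ [0, 7/34) → index 0
j=2: u_2=27/100 ∈ [7/34, 13/34) → index 1
j=3: u_3=37/100 ∈ [7/34, 13/34) → index 1
j=4: u_4=47/100 ∈ [13/34, 19/34) → index 2
j=5: u_5=57/100 ∈ [19/34, 10/17) → index 3
j=6: u_6=67/100 ∈ [10/17, 23/34) → index 4
j=7: u_7=77/100 ∈ [23/34, 27/34) → index 5
j=8: u_8=87/100 ∈ [29/34, 33/34) → index 7
j=9: u_9=97/100 ∈ [29/34, 33/34) → index 7

0 0 1 1 2 3 4 5 7 7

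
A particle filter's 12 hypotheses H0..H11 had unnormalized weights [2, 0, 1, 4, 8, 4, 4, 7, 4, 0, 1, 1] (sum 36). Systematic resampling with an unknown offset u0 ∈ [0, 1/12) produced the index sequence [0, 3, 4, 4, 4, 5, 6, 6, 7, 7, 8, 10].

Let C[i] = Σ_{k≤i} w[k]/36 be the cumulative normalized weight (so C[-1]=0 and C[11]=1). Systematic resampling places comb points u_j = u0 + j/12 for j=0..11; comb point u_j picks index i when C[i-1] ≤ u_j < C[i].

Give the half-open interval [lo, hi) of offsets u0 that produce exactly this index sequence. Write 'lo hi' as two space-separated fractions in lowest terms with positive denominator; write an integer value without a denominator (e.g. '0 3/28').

1/36 1/18

C = [1/18, 1/18, 1/12, 7/36, 5/12, 19/36, 23/36, 5/6, 17/18, 17/18, 35/36, 1]
j=0 picked index 0: u0 ∈ [0, 1/18)
j=1 picked index 3: u0 ∈ [0, 1/9)
j=2 picked index 4: u0 ∈ [1/36, 1/4)
j=3 picked index 4: u0 ∈ [-1/18, 1/6)
j=4 picked index 4: u0 ∈ [-5/36, 1/12)
j=5 picked index 5: u0 ∈ [0, 1/9)
j=6 picked index 6: u0 ∈ [1/36, 5/36)
j=7 picked index 6: u0 ∈ [-1/18, 1/18)
j=8 picked index 7: u0 ∈ [-1/36, 1/6)
j=9 picked index 7: u0 ∈ [-1/9, 1/12)
j=10 picked index 8: u0 ∈ [0, 1/9)
j=11 picked index 10: u0 ∈ [1/36, 1/18)
intersection: [1/36, 1/18)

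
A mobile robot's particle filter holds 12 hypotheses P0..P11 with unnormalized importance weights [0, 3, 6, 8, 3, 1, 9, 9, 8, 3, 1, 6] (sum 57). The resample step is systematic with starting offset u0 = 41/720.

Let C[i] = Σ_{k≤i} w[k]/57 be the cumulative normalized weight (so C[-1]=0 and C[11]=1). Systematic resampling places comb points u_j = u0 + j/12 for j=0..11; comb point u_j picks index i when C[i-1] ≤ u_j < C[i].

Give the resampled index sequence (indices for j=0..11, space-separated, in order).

2 2 3 4 6 6 7 7 8 8 10 11

C = [0, 1/19, 3/19, 17/57, 20/57, 7/19, 10/19, 13/19, 47/57, 50/57, 17/19, 1]
j=0: u_0=41/720 ∈ [1/19, 3/19) → index 2
j=1: u_1=101/720 ∈ [1/19, 3/19) → index 2
j=2: u_2=161/720 ∈ [3/19, 17/57) → index 3
j=3: u_3=221/720 ∈ [17/57, 20/57) → index 4
j=4: u_4=281/720 ∈ [7/19, 10/19) → index 6
j=5: u_5=341/720 ∈ [7/19, 10/19) → index 6
j=6: u_6=401/720 ∈ [10/19, 13/19) → index 7
j=7: u_7=461/720 ∈ [10/19, 13/19) → index 7
j=8: u_8=521/720 ∈ [13/19, 47/57) → index 8
j=9: u_9=581/720 ∈ [13/19, 47/57) → index 8
j=10: u_10=641/720 ∈ [50/57, 17/19) → index 10
j=11: u_11=701/720 ∈ [17/19, 1) → index 11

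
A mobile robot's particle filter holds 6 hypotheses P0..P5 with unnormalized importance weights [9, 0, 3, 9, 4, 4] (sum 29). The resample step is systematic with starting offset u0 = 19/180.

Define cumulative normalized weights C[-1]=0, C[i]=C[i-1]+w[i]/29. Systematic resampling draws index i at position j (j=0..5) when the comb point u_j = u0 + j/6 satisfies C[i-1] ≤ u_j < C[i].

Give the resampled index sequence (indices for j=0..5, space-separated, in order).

0 0 3 3 4 5

C = [9/29, 9/29, 12/29, 21/29, 25/29, 1]
j=0: u_0=19/180 ∈ [0, 9/29) → index 0
j=1: u_1=49/180 ∈ [0, 9/29) → index 0
j=2: u_2=79/180 ∈ [12/29, 21/29) → index 3
j=3: u_3=109/180 ∈ [12/29, 21/29) → index 3
j=4: u_4=139/180 ∈ [21/29, 25/29) → index 4
j=5: u_5=169/180 ∈ [25/29, 1) → index 5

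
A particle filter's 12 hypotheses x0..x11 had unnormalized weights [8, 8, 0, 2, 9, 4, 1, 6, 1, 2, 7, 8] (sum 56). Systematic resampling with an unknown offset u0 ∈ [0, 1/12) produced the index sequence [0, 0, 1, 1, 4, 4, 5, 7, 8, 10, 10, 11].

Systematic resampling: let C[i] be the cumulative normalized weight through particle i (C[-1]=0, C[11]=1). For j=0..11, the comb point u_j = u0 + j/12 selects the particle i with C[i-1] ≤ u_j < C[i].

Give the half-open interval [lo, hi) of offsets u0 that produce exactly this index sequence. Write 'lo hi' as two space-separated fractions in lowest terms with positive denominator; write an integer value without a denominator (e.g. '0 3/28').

1/84 1/42

C = [1/7, 2/7, 2/7, 9/28, 27/56, 31/56, 4/7, 19/28, 39/56, 41/56, 6/7, 1]
j=0 picked index 0: u0 ∈ [0, 1/7)
j=1 picked index 0: u0 ∈ [-1/12, 5/84)
j=2 picked index 1: u0 ∈ [-1/42, 5/42)
j=3 picked index 1: u0 ∈ [-3/28, 1/28)
j=4 picked index 4: u0 ∈ [-1/84, 25/168)
j=5 picked index 4: u0 ∈ [-2/21, 11/168)
j=6 picked index 5: u0 ∈ [-1/56, 3/56)
j=7 picked index 7: u0 ∈ [-1/84, 2/21)
j=8 picked index 8: u0 ∈ [1/84, 5/168)
j=9 picked index 10: u0 ∈ [-1/56, 3/28)
j=10 picked index 10: u0 ∈ [-17/168, 1/42)
j=11 picked index 11: u0 ∈ [-5/84, 1/12)
intersection: [1/84, 1/42)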